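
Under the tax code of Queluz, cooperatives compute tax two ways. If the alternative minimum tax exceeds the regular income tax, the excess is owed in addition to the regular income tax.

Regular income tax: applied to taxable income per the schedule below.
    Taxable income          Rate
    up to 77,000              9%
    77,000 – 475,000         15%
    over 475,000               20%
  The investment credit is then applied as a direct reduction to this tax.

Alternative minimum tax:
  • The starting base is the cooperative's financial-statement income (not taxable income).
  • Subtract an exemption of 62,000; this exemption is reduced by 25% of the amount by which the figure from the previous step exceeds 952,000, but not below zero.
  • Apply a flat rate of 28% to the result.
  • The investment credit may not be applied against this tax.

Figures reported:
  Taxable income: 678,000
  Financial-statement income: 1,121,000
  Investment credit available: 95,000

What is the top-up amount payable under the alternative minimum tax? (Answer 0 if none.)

296,120

Alternative minimum tax:
  Base (financial-statement income): 1,121,000
  Exemption: 62,000 − 25% × (1,121,000 − 952,000) = 62,000 − 42,250 = 19,750
  Base: 1,121,000 − 19,750 = 1,101,250
  1,101,250 × 28% = 308,350

Regular income tax:
  77,000 × 9% = 6,930
  398,000 × 15% = 59,700
  203,000 × 20% = 40,600
  → 107,230
  Less investment credit 95,000 → 12,230

Excess of alternative minimum tax over regular income tax: 308,350 − 12,230 = 296,120.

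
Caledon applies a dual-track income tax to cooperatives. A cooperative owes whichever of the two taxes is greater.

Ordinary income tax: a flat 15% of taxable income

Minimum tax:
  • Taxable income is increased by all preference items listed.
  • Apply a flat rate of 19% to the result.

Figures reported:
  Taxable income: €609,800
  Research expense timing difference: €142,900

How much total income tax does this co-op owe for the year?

€143,013

Ordinary income tax:
  €609,800 × 15% = €91,470

Minimum tax:
  Adjusted income: €609,800 + €142,900 = €752,700
  €752,700 × 19% = €143,013

€143,013 > €91,470, so the minimum tax is the binding amount.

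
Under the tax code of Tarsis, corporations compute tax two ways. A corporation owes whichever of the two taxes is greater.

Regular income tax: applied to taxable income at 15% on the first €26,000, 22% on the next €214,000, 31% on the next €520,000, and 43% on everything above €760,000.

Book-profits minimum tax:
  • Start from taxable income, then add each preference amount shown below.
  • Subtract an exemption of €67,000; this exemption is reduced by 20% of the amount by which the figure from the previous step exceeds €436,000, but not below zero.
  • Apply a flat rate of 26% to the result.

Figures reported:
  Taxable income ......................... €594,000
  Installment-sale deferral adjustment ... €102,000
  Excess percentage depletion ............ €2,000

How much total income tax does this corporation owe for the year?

€177,684

Book-profits minimum tax:
  Adjusted income: €594,000 + €102,000 + €2,000 = €698,000
  Exemption: €67,000 − 20% × (€698,000 − €436,000) = €67,000 − €52,400 = €14,600
  Base: €698,000 − €14,600 = €683,400
  €683,400 × 26% = €177,684

Regular income tax:
  €26,000 × 15% = €3,900
  €214,000 × 22% = €47,080
  €354,000 × 31% = €109,740
  → €160,720

€177,684 > €160,720, so the book-profits minimum tax is the binding amount.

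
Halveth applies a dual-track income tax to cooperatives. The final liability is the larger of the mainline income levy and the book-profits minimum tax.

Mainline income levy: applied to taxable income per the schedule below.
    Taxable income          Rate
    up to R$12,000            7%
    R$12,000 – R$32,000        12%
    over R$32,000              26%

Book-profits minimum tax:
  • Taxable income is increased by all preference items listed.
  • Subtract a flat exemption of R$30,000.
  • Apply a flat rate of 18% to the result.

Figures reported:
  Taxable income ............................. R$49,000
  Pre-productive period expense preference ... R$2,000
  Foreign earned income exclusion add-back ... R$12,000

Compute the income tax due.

R$7,660

Book-profits minimum tax:
  Adjusted income: R$49,000 + R$2,000 + R$12,000 = R$63,000
  Less exemption R$30,000 → base R$33,000
  R$33,000 × 18% = R$5,940

Mainline income levy:
  R$12,000 × 7% = R$840
  R$20,000 × 12% = R$2,400
  R$17,000 × 26% = R$4,420
  → R$7,660

R$7,660 > R$5,940, so the mainline income levy governs.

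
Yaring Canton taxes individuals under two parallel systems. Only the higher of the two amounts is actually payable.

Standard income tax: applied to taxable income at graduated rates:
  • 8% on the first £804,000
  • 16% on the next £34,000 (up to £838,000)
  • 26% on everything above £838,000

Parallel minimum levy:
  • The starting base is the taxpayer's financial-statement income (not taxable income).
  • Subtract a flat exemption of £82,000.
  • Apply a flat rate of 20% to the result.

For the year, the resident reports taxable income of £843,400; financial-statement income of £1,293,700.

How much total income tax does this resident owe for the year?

Parallel minimum levy:
  Base (financial-statement income): £1,293,700
  Less exemption £82,000 → base £1,211,700
  £1,211,700 × 20% = £242,340

Standard income tax:
  £804,000 × 8% = £64,320
  £34,000 × 16% = £5,440
  £5,400 × 26% = £1,404
  → £71,164

£242,340 > £71,164, so the parallel minimum levy is the binding amount.

£242,340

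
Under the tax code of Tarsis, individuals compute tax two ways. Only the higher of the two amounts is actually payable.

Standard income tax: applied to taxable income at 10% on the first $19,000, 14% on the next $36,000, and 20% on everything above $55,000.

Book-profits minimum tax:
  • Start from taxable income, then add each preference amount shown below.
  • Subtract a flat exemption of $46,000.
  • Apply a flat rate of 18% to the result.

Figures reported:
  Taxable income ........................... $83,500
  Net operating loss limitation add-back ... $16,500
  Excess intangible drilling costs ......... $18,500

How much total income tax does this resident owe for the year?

Book-profits minimum tax:
  Adjusted income: $83,500 + $16,500 + $18,500 = $118,500
  Less exemption $46,000 → base $72,500
  $72,500 × 18% = $13,050

Standard income tax:
  $19,000 × 10% = $1,900
  $36,000 × 14% = $5,040
  $28,500 × 20% = $5,700
  → $12,640

$13,050 > $12,640, so the book-profits minimum tax is the binding amount.

$13,050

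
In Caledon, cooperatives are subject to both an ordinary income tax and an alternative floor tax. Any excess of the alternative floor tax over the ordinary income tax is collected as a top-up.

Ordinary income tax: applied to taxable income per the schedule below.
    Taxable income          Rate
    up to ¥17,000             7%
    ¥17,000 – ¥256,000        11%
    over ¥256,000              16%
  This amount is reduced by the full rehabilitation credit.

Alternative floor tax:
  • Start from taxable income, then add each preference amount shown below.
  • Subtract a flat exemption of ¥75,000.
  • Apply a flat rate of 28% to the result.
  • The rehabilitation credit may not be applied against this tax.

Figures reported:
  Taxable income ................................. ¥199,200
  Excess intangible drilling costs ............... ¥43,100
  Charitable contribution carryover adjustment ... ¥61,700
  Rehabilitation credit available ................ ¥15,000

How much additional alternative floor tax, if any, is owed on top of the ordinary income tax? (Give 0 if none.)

¥57,888

Ordinary income tax:
  ¥17,000 × 7% = ¥1,190
  ¥182,200 × 11% = ¥20,042
  → ¥21,232
  Less rehabilitation credit ¥15,000 → ¥6,232

Alternative floor tax:
  Adjusted income: ¥199,200 + ¥43,100 + ¥61,700 = ¥304,000
  Less exemption ¥75,000 → base ¥229,000
  ¥229,000 × 28% = ¥64,120

Excess of alternative floor tax over ordinary income tax: ¥64,120 − ¥6,232 = ¥57,888.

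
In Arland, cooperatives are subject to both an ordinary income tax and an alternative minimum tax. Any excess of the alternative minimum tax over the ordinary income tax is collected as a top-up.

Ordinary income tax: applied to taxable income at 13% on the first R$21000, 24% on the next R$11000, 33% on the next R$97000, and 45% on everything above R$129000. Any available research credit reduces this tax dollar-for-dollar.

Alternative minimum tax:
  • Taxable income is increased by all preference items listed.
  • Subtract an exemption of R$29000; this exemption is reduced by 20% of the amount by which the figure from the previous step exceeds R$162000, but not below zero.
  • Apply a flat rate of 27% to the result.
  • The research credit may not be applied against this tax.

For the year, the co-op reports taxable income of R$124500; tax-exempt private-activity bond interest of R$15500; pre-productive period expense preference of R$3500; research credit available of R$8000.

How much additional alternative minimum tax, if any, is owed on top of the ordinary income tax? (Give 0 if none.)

Alternative minimum tax:
  Adjusted income: R$124500 + R$15500 + R$3500 = R$143500
  Exemption: R$143500 ≤ R$162000, so full R$29000 applies
  Base: R$143500 − R$29000 = R$114500
  R$114500 × 27% = R$30915

Ordinary income tax:
  R$21000 × 13% = R$2730
  R$11000 × 24% = R$2640
  R$92500 × 33% = R$30525
  → R$35895
  Less research credit R$8000 → R$27895

Excess of alternative minimum tax over ordinary income tax: R$30915 − R$27895 = R$3020.

R$3020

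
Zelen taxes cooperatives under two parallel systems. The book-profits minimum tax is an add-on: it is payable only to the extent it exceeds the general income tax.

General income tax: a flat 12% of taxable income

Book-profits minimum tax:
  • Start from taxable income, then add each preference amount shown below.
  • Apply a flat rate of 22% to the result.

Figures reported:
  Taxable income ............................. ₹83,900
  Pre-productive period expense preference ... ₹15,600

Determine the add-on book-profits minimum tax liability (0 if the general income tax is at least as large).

₹11,822

Book-profits minimum tax:
  Adjusted income: ₹83,900 + ₹15,600 = ₹99,500
  ₹99,500 × 22% = ₹21,890

General income tax:
  ₹83,900 × 12% = ₹10,068

Excess of book-profits minimum tax over general income tax: ₹21,890 − ₹10,068 = ₹11,822.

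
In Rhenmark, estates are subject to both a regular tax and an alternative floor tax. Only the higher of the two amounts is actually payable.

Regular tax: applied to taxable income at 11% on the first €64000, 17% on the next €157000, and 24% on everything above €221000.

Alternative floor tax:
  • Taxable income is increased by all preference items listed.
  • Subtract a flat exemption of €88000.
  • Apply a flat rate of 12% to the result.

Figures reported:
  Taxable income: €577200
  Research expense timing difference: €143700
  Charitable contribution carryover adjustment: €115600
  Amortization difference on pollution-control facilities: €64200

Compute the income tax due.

€119218

Alternative floor tax:
  Adjusted income: €577200 + €143700 + €115600 + €64200 = €900700
  Less exemption €88000 → base €812700
  €812700 × 12% = €97524

Regular tax:
  €64000 × 11% = €7040
  €157000 × 17% = €26690
  €356200 × 24% = €85488
  → €119218

€119218 > €97524, so the regular tax governs.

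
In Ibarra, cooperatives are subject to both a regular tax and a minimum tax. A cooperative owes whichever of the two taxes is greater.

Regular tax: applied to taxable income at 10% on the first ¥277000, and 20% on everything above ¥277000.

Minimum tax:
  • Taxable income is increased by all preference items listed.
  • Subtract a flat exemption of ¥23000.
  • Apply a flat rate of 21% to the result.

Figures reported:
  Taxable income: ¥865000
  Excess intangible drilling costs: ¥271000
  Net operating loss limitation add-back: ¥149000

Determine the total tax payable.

Regular tax:
  ¥277000 × 10% = ¥27700
  ¥588000 × 20% = ¥117600
  → ¥145300

Minimum tax:
  Adjusted income: ¥865000 + ¥271000 + ¥149000 = ¥1285000
  Less exemption ¥23000 → base ¥1262000
  ¥1262000 × 21% = ¥265020

¥265020 > ¥145300, so the minimum tax is the binding amount.

¥265020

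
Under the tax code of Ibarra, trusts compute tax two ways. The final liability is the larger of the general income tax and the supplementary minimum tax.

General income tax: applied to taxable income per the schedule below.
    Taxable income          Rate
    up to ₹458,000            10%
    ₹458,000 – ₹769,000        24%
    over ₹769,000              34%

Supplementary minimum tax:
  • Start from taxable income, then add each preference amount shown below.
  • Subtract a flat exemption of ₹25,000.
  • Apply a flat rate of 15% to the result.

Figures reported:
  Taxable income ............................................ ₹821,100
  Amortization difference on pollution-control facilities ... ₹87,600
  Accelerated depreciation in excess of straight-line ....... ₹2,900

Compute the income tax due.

₹138,154

Supplementary minimum tax:
  Adjusted income: ₹821,100 + ₹87,600 + ₹2,900 = ₹911,600
  Less exemption ₹25,000 → base ₹886,600
  ₹886,600 × 15% = ₹132,990

General income tax:
  ₹458,000 × 10% = ₹45,800
  ₹311,000 × 24% = ₹74,640
  ₹52,100 × 34% = ₹17,714
  → ₹138,154

₹138,154 > ₹132,990, so the general income tax governs.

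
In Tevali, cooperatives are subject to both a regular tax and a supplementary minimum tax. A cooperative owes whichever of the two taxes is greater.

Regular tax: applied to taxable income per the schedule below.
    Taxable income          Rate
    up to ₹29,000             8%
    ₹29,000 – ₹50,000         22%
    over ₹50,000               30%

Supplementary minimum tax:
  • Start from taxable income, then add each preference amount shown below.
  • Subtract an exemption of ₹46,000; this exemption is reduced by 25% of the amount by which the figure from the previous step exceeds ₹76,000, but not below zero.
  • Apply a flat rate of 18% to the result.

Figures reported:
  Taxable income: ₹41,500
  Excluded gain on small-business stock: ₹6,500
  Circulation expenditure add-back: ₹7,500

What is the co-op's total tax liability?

Regular tax:
  ₹29,000 × 8% = ₹2,320
  ₹12,500 × 22% = ₹2,750
  → ₹5,070

Supplementary minimum tax:
  Adjusted income: ₹41,500 + ₹6,500 + ₹7,500 = ₹55,500
  Exemption: ₹55,500 ≤ ₹76,000, so full ₹46,000 applies
  Base: ₹55,500 − ₹46,000 = ₹9,500
  ₹9,500 × 18% = ₹1,710

₹5,070 > ₹1,710, so the regular tax governs.

₹5,070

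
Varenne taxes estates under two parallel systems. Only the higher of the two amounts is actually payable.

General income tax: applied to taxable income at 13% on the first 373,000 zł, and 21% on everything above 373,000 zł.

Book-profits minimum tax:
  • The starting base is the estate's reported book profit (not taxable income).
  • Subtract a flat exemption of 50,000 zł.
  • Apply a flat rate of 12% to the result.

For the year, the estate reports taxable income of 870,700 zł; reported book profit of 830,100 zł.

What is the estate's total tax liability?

153,007 zł

General income tax:
  373,000 zł × 13% = 48,490 zł
  497,700 zł × 21% = 104,517 zł
  → 153,007 zł

Book-profits minimum tax:
  Base (reported book profit): 830,100 zł
  Less exemption 50,000 zł → base 780,100 zł
  780,100 zł × 12% = 93,612 zł

153,007 zł > 93,612 zł, so the general income tax governs.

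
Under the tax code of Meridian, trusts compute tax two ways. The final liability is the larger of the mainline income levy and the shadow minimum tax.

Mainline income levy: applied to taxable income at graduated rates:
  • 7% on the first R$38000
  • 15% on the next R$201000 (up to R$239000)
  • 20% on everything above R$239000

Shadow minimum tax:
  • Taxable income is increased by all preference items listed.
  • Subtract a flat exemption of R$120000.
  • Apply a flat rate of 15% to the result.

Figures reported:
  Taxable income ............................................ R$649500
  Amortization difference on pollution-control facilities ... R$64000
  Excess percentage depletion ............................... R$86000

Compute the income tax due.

Shadow minimum tax:
  Adjusted income: R$649500 + R$64000 + R$86000 = R$799500
  Less exemption R$120000 → base R$679500
  R$679500 × 15% = R$101925

Mainline income levy:
  R$38000 × 7% = R$2660
  R$201000 × 15% = R$30150
  R$410500 × 20% = R$82100
  → R$114910

R$114910 > R$101925, so the mainline income levy governs.

R$114910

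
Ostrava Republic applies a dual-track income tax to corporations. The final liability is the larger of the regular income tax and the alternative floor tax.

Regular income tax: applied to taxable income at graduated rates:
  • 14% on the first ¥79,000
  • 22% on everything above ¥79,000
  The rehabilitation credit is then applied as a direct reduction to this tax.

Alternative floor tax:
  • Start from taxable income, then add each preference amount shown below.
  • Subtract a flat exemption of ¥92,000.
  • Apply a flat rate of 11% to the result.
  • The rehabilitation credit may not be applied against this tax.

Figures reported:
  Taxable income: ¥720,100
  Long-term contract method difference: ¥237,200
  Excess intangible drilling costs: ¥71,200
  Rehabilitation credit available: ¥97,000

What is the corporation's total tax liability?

¥103,015

Regular income tax:
  ¥79,000 × 14% = ¥11,060
  ¥641,100 × 22% = ¥141,042
  → ¥152,102
  Less rehabilitation credit ¥97,000 → ¥55,102

Alternative floor tax:
  Adjusted income: ¥720,100 + ¥237,200 + ¥71,200 = ¥1,028,500
  Less exemption ¥92,000 → base ¥936,500
  ¥936,500 × 11% = ¥103,015

¥103,015 > ¥55,102, so the alternative floor tax is the binding amount.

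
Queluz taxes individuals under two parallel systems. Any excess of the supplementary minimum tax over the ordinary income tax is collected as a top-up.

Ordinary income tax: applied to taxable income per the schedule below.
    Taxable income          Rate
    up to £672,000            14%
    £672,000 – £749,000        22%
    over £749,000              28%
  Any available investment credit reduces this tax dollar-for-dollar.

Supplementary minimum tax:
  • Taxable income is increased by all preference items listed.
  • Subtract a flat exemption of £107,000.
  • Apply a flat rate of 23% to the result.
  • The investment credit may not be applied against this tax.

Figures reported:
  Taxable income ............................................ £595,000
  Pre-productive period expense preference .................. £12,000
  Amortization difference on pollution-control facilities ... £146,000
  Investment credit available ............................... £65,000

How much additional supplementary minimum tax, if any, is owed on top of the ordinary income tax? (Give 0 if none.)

£130,280

Ordinary income tax:
  £595,000 × 14% = £83,300
  Less investment credit £65,000 → £18,300

Supplementary minimum tax:
  Adjusted income: £595,000 + £12,000 + £146,000 = £753,000
  Less exemption £107,000 → base £646,000
  £646,000 × 23% = £148,580

Excess of supplementary minimum tax over ordinary income tax: £148,580 − £18,300 = £130,280.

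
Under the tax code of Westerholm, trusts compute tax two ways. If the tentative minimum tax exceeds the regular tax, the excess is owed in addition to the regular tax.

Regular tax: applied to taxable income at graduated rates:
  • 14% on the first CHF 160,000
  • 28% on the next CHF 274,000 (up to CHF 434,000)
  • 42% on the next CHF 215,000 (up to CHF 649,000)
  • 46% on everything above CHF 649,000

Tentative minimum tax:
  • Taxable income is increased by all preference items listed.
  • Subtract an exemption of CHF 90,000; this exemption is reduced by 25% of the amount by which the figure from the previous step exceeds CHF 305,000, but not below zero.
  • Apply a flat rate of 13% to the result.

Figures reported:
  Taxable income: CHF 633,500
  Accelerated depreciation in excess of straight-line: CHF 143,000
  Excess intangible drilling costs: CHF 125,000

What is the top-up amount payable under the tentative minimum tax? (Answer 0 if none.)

Regular tax:
  CHF 160,000 × 14% = CHF 22,400
  CHF 274,000 × 28% = CHF 76,720
  CHF 199,500 × 42% = CHF 83,790
  → CHF 182,910

Tentative minimum tax:
  Adjusted income: CHF 633,500 + CHF 143,000 + CHF 125,000 = CHF 901,500
  Exemption: 25% × (CHF 901,500 − CHF 305,000) = CHF 149,125 ≥ CHF 90,000, so the exemption is fully phased out
  Base: CHF 901,500 − CHF 0 = CHF 901,500
  CHF 901,500 × 13% = CHF 117,195

CHF 117,195 ≤ CHF 182,910, so no add-on is due.

CHF 0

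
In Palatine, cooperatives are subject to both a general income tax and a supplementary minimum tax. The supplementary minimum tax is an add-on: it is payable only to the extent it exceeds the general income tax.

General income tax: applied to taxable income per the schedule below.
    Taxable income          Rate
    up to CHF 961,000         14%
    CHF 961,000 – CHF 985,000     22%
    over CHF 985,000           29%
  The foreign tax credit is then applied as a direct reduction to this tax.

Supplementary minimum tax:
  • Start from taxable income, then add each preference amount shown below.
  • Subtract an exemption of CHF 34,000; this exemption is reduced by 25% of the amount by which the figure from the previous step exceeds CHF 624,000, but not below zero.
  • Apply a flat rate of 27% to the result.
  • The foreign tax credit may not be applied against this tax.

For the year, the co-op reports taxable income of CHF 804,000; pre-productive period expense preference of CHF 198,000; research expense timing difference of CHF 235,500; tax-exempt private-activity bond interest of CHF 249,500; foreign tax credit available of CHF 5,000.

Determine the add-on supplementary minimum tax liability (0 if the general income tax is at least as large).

Supplementary minimum tax:
  Adjusted income: CHF 804,000 + CHF 198,000 + CHF 235,500 + CHF 249,500 = CHF 1,487,000
  Exemption: 25% × (CHF 1,487,000 − CHF 624,000) = CHF 215,750 ≥ CHF 34,000, so the exemption is fully phased out
  Base: CHF 1,487,000 − CHF 0 = CHF 1,487,000
  CHF 1,487,000 × 27% = CHF 401,490

General income tax:
  CHF 804,000 × 14% = CHF 112,560
  Less foreign tax credit CHF 5,000 → CHF 107,560

Excess of supplementary minimum tax over general income tax: CHF 401,490 − CHF 107,560 = CHF 293,930.

CHF 293,930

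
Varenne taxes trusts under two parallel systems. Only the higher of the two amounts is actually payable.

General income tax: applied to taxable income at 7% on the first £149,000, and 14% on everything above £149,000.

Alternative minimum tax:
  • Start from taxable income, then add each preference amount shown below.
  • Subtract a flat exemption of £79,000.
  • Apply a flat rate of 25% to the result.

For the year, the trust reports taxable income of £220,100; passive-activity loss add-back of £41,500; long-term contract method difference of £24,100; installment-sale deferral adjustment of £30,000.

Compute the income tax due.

General income tax:
  £149,000 × 7% = £10,430
  £71,100 × 14% = £9,954
  → £20,384

Alternative minimum tax:
  Adjusted income: £220,100 + £41,500 + £24,100 + £30,000 = £315,700
  Less exemption £79,000 → base £236,700
  £236,700 × 25% = £59,175

£59,175 > £20,384, so the alternative minimum tax is the binding amount.

£59,175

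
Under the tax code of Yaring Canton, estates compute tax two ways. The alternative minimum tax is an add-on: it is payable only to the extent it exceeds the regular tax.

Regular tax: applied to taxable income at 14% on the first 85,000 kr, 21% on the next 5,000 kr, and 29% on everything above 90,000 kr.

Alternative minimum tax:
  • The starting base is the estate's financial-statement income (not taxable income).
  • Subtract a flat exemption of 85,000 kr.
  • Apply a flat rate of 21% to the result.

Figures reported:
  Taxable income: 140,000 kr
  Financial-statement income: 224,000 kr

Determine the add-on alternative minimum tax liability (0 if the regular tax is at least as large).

1,740 kr

Alternative minimum tax:
  Base (financial-statement income): 224,000 kr
  Less exemption 85,000 kr → base 139,000 kr
  139,000 kr × 21% = 29,190 kr

Regular tax:
  85,000 kr × 14% = 11,900 kr
  5,000 kr × 21% = 1,050 kr
  50,000 kr × 29% = 14,500 kr
  → 27,450 kr

Excess of alternative minimum tax over regular tax: 29,190 kr − 27,450 kr = 1,740 kr.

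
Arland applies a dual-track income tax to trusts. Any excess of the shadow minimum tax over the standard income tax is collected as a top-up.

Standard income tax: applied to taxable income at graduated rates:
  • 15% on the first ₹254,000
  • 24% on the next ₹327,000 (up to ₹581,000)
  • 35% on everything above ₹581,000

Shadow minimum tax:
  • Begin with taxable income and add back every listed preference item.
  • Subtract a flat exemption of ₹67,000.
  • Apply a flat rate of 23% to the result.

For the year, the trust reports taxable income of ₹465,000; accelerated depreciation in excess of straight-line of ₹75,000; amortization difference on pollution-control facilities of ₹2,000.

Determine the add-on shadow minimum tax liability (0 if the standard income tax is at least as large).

₹20,510

Standard income tax:
  ₹254,000 × 15% = ₹38,100
  ₹211,000 × 24% = ₹50,640
  → ₹88,740

Shadow minimum tax:
  Adjusted income: ₹465,000 + ₹75,000 + ₹2,000 = ₹542,000
  Less exemption ₹67,000 → base ₹475,000
  ₹475,000 × 23% = ₹109,250

Excess of shadow minimum tax over standard income tax: ₹109,250 − ₹88,740 = ₹20,510.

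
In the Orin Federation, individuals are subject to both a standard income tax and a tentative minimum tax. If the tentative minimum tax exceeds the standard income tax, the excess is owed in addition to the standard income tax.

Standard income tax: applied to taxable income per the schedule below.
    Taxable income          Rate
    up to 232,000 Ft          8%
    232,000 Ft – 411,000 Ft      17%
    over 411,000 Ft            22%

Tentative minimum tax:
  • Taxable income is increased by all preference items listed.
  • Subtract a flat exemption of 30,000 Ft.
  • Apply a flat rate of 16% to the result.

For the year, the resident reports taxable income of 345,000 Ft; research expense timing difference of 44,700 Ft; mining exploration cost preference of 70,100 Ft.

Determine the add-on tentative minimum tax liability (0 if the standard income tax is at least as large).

Tentative minimum tax:
  Adjusted income: 345,000 Ft + 44,700 Ft + 70,100 Ft = 459,800 Ft
  Less exemption 30,000 Ft → base 429,800 Ft
  429,800 Ft × 16% = 68,768 Ft

Standard income tax:
  232,000 Ft × 8% = 18,560 Ft
  113,000 Ft × 17% = 19,210 Ft
  → 37,770 Ft

Excess of tentative minimum tax over standard income tax: 68,768 Ft − 37,770 Ft = 30,998 Ft.

30,998 Ft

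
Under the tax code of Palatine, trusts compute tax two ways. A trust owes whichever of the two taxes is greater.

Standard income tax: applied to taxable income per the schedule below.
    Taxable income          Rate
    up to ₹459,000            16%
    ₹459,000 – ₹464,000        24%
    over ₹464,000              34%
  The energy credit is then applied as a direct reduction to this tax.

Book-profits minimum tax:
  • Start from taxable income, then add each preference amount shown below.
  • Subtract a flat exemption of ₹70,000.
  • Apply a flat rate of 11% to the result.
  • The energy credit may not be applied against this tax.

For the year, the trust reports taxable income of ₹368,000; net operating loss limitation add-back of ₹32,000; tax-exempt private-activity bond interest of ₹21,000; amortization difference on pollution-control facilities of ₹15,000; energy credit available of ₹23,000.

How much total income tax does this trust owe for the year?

₹40,260

Book-profits minimum tax:
  Adjusted income: ₹368,000 + ₹32,000 + ₹21,000 + ₹15,000 = ₹436,000
  Less exemption ₹70,000 → base ₹366,000
  ₹366,000 × 11% = ₹40,260

Standard income tax:
  ₹368,000 × 16% = ₹58,880
  Less energy credit ₹23,000 → ₹35,880

₹40,260 > ₹35,880, so the book-profits minimum tax is the binding amount.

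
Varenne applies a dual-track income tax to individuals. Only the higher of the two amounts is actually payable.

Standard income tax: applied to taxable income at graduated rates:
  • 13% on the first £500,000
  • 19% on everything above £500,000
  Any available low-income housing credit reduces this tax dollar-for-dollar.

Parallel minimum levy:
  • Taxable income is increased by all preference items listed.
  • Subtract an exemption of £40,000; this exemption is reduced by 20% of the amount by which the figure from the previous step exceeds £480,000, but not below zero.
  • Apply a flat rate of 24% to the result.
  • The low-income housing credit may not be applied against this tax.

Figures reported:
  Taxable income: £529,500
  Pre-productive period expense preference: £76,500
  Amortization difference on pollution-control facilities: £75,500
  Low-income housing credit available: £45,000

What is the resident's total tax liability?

£163,560

Parallel minimum levy:
  Adjusted income: £529,500 + £76,500 + £75,500 = £681,500
  Exemption: 20% × (£681,500 − £480,000) = £40,300 ≥ £40,000, so the exemption is fully phased out
  Base: £681,500 − £0 = £681,500
  £681,500 × 24% = £163,560

Standard income tax:
  £500,000 × 13% = £65,000
  £29,500 × 19% = £5,605
  → £70,605
  Less low-income housing credit £45,000 → £25,605

£163,560 > £25,605, so the parallel minimum levy is the binding amount.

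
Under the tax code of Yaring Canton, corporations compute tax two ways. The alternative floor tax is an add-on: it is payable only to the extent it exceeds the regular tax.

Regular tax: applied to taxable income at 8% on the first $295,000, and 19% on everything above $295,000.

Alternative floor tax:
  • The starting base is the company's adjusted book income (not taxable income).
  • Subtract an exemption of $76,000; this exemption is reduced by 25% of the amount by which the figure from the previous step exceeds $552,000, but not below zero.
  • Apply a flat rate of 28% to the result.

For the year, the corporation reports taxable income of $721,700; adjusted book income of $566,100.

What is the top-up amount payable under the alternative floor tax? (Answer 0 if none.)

Regular tax:
  $295,000 × 8% = $23,600
  $426,700 × 19% = $81,073
  → $104,673

Alternative floor tax:
  Base (adjusted book income): $566,100
  Exemption: $76,000 − 25% × ($566,100 − $552,000) = $76,000 − $3,525 = $72,475
  Base: $566,100 − $72,475 = $493,625
  $493,625 × 28% = $138,215

Excess of alternative floor tax over regular tax: $138,215 − $104,673 = $33,542.

$33,542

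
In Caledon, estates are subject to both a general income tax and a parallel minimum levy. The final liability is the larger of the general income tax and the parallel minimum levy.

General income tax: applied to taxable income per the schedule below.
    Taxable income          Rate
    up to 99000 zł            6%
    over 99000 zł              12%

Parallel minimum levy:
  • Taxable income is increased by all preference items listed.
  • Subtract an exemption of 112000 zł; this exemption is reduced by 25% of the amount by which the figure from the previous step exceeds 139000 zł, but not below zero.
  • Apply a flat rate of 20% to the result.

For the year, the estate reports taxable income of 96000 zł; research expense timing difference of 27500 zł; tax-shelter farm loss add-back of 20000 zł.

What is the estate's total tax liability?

6525 zł

Parallel minimum levy:
  Adjusted income: 96000 zł + 27500 zł + 20000 zł = 143500 zł
  Exemption: 112000 zł − 25% × (143500 zł − 139000 zł) = 112000 zł − 1125 zł = 110875 zł
  Base: 143500 zł − 110875 zł = 32625 zł
  32625 zł × 20% = 6525 zł

General income tax:
  96000 zł × 6% = 5760 zł

6525 zł > 5760 zł, so the parallel minimum levy is the binding amount.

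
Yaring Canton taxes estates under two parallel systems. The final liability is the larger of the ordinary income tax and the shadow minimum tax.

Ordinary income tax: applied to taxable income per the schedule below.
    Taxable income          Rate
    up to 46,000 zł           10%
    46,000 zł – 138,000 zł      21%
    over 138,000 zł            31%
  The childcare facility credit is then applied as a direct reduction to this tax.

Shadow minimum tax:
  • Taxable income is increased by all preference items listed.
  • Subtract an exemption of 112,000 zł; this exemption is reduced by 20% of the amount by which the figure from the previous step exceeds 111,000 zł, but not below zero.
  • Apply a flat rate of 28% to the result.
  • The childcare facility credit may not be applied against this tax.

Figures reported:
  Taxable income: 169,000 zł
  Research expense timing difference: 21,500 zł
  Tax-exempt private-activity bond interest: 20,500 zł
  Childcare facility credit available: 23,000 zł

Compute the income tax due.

33,320 zł

Shadow minimum tax:
  Adjusted income: 169,000 zł + 21,500 zł + 20,500 zł = 211,000 zł
  Exemption: 112,000 zł − 20% × (211,000 zł − 111,000 zł) = 112,000 zł − 20,000 zł = 92,000 zł
  Base: 211,000 zł − 92,000 zł = 119,000 zł
  119,000 zł × 28% = 33,320 zł

Ordinary income tax:
  46,000 zł × 10% = 4,600 zł
  92,000 zł × 21% = 19,320 zł
  31,000 zł × 31% = 9,610 zł
  → 33,530 zł
  Less childcare facility credit 23,000 zł → 10,530 zł

33,320 zł > 10,530 zł, so the shadow minimum tax is the binding amount.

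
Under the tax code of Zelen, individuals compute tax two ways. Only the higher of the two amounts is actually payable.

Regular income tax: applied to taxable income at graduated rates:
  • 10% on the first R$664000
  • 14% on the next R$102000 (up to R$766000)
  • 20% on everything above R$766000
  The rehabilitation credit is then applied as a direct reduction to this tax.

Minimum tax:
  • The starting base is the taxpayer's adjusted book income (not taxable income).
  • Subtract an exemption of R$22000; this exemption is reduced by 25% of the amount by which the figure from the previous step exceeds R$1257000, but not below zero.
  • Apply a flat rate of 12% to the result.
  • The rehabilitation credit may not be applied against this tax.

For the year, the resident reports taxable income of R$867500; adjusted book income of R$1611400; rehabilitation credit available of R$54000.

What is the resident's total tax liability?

Regular income tax:
  R$664000 × 10% = R$66400
  R$102000 × 14% = R$14280
  R$101500 × 20% = R$20300
  → R$100980
  Less rehabilitation credit R$54000 → R$46980

Minimum tax:
  Base (adjusted book income): R$1611400
  Exemption: 25% × (R$1611400 − R$1257000) = R$88600 ≥ R$22000, so the exemption is fully phased out
  Base: R$1611400 − R$0 = R$1611400
  R$1611400 × 12% = R$193368

R$193368 > R$46980, so the minimum tax is the binding amount.

R$193368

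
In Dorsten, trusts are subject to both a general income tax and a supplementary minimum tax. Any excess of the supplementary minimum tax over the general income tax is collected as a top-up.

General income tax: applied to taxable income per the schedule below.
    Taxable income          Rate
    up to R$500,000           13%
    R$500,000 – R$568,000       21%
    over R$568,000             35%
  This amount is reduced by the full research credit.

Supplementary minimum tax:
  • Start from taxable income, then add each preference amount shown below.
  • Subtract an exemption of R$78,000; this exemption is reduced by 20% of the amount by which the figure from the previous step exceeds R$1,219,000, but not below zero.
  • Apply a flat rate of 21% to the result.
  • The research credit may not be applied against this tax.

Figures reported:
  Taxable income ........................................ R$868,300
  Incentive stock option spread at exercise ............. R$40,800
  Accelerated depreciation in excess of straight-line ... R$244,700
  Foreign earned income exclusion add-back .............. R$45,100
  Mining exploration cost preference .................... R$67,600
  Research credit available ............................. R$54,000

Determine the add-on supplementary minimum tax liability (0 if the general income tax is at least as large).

General income tax:
  R$500,000 × 13% = R$65,000
  R$68,000 × 21% = R$14,280
  R$300,300 × 35% = R$105,105
  → R$184,385
  Less research credit R$54,000 → R$130,385

Supplementary minimum tax:
  Adjusted income: R$868,300 + R$40,800 + R$244,700 + R$45,100 + R$67,600 = R$1,266,500
  Exemption: R$78,000 − 20% × (R$1,266,500 − R$1,219,000) = R$78,000 − R$9,500 = R$68,500
  Base: R$1,266,500 − R$68,500 = R$1,198,000
  R$1,198,000 × 21% = R$251,580

Excess of supplementary minimum tax over general income tax: R$251,580 − R$130,385 = R$121,195.

R$121,195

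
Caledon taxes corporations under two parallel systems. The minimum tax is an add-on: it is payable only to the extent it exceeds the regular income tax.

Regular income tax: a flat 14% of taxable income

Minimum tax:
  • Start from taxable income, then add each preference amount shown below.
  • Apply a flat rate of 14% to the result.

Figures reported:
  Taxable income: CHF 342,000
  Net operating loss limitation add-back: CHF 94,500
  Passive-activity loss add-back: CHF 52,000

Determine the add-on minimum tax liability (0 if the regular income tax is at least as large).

CHF 20,510

Minimum tax:
  Adjusted income: CHF 342,000 + CHF 94,500 + CHF 52,000 = CHF 488,500
  CHF 488,500 × 14% = CHF 68,390

Regular income tax:
  CHF 342,000 × 14% = CHF 47,880

Excess of minimum tax over regular income tax: CHF 68,390 − CHF 47,880 = CHF 20,510.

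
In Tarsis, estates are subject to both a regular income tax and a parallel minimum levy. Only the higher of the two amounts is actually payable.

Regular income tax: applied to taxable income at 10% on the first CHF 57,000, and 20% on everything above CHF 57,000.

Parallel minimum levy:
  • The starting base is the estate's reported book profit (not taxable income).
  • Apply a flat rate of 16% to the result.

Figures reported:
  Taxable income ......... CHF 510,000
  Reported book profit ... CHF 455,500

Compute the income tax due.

Regular income tax:
  CHF 57,000 × 10% = CHF 5,700
  CHF 453,000 × 20% = CHF 90,600
  → CHF 96,300

Parallel minimum levy:
  Base (reported book profit): CHF 455,500
  CHF 455,500 × 16% = CHF 72,880

CHF 96,300 > CHF 72,880, so the regular income tax governs.

CHF 96,300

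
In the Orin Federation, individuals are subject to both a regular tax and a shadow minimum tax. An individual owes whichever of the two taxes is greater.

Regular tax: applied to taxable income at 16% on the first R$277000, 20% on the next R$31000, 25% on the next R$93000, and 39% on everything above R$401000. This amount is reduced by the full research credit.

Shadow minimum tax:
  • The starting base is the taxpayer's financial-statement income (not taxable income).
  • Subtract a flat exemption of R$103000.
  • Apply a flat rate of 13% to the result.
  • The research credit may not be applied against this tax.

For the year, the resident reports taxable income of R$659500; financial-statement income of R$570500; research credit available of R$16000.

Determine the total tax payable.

Shadow minimum tax:
  Base (financial-statement income): R$570500
  Less exemption R$103000 → base R$467500
  R$467500 × 13% = R$60775

Regular tax:
  R$277000 × 16% = R$44320
  R$31000 × 20% = R$6200
  R$93000 × 25% = R$23250
  R$258500 × 39% = R$100815
  → R$174585
  Less research credit R$16000 → R$158585

R$158585 > R$60775, so the regular tax governs.

R$158585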